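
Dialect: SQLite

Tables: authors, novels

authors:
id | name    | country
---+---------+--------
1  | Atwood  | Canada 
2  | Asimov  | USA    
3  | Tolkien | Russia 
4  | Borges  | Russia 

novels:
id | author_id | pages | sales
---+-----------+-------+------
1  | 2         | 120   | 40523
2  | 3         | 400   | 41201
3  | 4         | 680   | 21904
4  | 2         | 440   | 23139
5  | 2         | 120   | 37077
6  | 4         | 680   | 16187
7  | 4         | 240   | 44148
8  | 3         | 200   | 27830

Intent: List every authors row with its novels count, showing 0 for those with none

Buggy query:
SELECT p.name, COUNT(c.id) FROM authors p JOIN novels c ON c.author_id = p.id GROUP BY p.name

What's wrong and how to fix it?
Bug: INNER JOIN drops authors rows that have no matching novels rows

Fix: Use LEFT JOIN so parents without children still appear (COUNT(c.id) gives 0)

Corrected query:
SELECT p.name, COUNT(c.id) FROM authors p LEFT JOIN novels c ON c.author_id = p.id GROUP BY p.name

Result:
name    | COUNT(c.id)
--------+------------
Asimov  | 3          
Atwood  | 0          
Borges  | 3          
Tolkien | 2          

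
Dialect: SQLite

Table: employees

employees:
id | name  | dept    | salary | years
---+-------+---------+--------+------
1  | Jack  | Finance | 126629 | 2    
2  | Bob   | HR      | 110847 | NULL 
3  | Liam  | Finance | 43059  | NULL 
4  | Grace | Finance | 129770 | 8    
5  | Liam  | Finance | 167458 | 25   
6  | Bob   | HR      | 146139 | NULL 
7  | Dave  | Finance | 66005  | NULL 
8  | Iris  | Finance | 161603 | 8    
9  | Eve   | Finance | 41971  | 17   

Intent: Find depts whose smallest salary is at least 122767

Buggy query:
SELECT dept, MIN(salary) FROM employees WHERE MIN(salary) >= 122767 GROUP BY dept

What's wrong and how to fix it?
Bug: MIN() in WHERE is a misuse of aggregate

Fix: Use HAVING for the per-group MIN condition

Corrected query:
SELECT dept, MIN(salary) FROM employees GROUP BY dept HAVING MIN(salary) >= 122767

Result:
(no rows)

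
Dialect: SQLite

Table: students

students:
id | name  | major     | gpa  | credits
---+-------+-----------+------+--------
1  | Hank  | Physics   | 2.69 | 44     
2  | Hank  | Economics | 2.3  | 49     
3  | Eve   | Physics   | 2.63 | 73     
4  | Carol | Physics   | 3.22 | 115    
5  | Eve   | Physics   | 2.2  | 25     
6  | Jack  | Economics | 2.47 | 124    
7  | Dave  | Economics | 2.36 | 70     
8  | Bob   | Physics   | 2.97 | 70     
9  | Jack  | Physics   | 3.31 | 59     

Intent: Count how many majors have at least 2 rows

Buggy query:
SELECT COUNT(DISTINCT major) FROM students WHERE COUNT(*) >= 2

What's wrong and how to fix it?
Bug: COUNT(*) cannot appear in WHERE; the per-group count doesn't exist yet

Fix: Group first with HAVING COUNT(*) >= 2, then COUNT the resulting groups

Corrected query:
SELECT COUNT(*) FROM (SELECT major FROM students GROUP BY major HAVING COUNT(*) >= 2)

Result:
COUNT(*)
--------
2       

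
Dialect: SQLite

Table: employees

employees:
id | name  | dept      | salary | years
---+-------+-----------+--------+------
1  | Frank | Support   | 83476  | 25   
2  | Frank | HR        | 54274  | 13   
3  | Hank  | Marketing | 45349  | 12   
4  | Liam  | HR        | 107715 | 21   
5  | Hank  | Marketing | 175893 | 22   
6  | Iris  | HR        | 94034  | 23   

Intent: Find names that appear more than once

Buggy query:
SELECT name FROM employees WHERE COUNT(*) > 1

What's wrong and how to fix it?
Bug: WHERE can't reference COUNT(*); aggregates are computed after WHERE

Fix: Group first, then use HAVING for the count condition

Corrected query:
SELECT name FROM employees GROUP BY name HAVING COUNT(*) > 1

Result:
name 
-----
Frank
Hank 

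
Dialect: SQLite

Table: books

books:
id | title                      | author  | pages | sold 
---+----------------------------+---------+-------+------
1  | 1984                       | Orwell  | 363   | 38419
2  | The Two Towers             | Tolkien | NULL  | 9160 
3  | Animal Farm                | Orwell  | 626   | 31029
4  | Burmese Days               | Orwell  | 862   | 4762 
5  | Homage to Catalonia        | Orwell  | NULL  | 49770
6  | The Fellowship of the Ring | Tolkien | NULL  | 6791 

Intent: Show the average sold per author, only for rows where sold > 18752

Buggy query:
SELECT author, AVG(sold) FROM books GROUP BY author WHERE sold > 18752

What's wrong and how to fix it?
Bug: WHERE cannot follow GROUP BY

Fix: Place WHERE between FROM and GROUP BY

Corrected query:
SELECT author, AVG(sold) FROM books WHERE sold > 18752 GROUP BY author

Result:
author | AVG(sold)   
-------+-------------
Orwell | 39739.333333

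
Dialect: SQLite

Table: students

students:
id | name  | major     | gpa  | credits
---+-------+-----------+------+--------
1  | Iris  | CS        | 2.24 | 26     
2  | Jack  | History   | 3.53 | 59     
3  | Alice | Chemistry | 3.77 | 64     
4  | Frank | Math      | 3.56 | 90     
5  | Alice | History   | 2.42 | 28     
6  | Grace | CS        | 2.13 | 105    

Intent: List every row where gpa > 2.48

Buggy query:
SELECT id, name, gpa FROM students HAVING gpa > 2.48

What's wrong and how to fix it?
Bug: This is a non-aggregate query (no GROUP BY, no aggregates), so in SQLite the HAVING clause is invalid here; a row-level condition belongs in WHERE

Fix: Use WHERE for row-level filtering

Corrected query:
SELECT id, name, gpa FROM students WHERE gpa > 2.48

Result:
id | name  | gpa 
---+-------+-----
2  | Jack  | 3.53
3  | Alice | 3.77
4  | Frank | 3.56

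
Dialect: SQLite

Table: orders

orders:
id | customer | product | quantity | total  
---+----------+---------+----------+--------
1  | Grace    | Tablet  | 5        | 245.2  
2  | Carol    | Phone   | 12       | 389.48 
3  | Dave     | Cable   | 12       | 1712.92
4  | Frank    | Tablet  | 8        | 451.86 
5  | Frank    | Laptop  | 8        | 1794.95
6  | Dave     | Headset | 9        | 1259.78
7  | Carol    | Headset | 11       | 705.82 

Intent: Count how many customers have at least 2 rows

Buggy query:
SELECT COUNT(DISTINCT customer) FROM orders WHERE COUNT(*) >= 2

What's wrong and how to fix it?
Bug: COUNT(*) cannot appear in WHERE; the per-group count doesn't exist yet

Fix: Group first with HAVING COUNT(*) >= 2, then COUNT the resulting groups

Corrected query:
SELECT COUNT(*) FROM (SELECT customer FROM orders GROUP BY customer HAVING COUNT(*) >= 2)

Result:
COUNT(*)
--------
3       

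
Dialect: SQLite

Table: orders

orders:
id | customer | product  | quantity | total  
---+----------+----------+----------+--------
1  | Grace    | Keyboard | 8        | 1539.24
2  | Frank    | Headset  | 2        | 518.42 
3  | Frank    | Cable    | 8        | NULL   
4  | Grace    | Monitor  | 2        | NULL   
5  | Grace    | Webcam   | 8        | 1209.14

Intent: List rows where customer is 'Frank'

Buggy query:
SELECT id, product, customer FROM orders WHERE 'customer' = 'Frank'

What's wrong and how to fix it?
Bug: 'customer' in single quotes is a string literal, not the column; the comparison is literal-vs-literal and never true

Fix: Remove the quotes around the column name (or use double quotes for an identifier)

Corrected query:
SELECT id, product, customer FROM orders WHERE customer = 'Frank'

Result:
id | product | customer
---+---------+---------
2  | Headset | Frank   
3  | Cable   | Frank   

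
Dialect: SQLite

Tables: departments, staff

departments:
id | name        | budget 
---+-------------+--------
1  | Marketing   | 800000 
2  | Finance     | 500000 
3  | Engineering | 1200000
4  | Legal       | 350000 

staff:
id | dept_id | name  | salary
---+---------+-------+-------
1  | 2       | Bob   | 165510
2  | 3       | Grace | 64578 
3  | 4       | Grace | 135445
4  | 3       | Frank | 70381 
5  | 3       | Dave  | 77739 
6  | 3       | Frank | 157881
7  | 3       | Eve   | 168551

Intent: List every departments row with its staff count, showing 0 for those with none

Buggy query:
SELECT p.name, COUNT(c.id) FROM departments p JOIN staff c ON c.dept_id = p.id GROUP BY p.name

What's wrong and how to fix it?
Bug: INNER JOIN drops departments rows that have no matching staff rows

Fix: Use LEFT JOIN so parents without children still appear (COUNT(c.id) gives 0)

Corrected query:
SELECT p.name, COUNT(c.id) FROM departments p LEFT JOIN staff c ON c.dept_id = p.id GROUP BY p.name

Result:
name        | COUNT(c.id)
------------+------------
Engineering | 5          
Finance     | 1          
Legal       | 1          
Marketing   | 0          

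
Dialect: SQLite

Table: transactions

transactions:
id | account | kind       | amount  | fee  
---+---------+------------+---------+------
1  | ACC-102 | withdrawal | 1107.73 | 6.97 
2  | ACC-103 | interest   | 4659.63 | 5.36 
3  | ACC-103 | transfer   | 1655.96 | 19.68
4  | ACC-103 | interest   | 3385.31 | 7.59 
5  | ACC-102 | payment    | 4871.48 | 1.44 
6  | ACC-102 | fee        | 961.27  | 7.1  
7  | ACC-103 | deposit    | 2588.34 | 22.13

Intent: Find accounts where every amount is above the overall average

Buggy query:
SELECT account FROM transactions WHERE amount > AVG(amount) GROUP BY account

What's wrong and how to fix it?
Bug: WHERE evaluates per row before aggregation, so AVG() is unavailable

Fix: Use a subquery for AVG and a HAVING MIN(...) filter so the condition holds for every row in the group

Corrected query:
SELECT account FROM transactions GROUP BY account HAVING MIN(amount) > (SELECT AVG(amount) FROM transactions)

Result:
(no rows)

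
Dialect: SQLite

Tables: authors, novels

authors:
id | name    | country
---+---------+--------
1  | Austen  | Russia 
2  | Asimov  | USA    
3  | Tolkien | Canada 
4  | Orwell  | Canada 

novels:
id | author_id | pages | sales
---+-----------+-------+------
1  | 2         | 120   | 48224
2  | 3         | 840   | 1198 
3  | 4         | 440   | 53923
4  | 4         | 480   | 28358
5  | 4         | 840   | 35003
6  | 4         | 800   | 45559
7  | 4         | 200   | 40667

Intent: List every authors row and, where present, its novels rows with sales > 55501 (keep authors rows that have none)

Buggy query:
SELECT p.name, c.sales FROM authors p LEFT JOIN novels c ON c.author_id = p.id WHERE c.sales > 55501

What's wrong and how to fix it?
Bug: A WHERE condition on the right-hand table after LEFT JOIN drops unmatched parents

Fix: Put 'c.sales > 55501' in the JOIN's ON clause instead of WHERE

Corrected query:
SELECT p.name, c.sales FROM authors p LEFT JOIN novels c ON c.author_id = p.id AND c.sales > 55501

Result:
name    | sales
--------+------
Austen  | NULL 
Asimov  | NULL 
Tolkien | NULL 
Orwell  | NULL 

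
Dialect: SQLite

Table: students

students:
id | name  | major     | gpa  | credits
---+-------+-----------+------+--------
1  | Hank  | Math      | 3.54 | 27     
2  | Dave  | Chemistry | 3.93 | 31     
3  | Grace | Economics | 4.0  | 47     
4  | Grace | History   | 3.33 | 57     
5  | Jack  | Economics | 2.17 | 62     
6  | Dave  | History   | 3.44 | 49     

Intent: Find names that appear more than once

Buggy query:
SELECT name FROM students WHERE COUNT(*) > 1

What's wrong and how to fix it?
Bug: WHERE can't reference COUNT(*); aggregates are computed after WHERE

Fix: Group first, then use HAVING for the count condition

Corrected query:
SELECT name FROM students GROUP BY name HAVING COUNT(*) > 1

Result:
name 
-----
Dave 
Grace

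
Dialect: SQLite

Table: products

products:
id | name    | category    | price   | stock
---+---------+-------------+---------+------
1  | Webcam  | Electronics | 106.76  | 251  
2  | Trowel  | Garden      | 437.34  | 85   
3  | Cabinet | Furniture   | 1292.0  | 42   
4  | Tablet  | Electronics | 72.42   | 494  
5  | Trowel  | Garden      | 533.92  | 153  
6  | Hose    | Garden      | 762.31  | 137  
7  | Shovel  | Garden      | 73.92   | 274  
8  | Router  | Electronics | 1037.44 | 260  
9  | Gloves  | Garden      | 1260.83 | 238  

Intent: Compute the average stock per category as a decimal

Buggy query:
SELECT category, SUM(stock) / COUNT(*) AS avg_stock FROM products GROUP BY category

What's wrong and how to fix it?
Bug: SUM(stock) and COUNT(*) are both integers; the division truncates the fractional part

Fix: Cast one side to REAL so the division keeps the fractional part

Corrected query:
SELECT category, SUM(stock) * 1.0 / COUNT(*) AS avg_stock FROM products GROUP BY category

Result:
category    | avg_stock
------------+----------
Electronics | 335      
Furniture   | 42       
Garden      | 177.4    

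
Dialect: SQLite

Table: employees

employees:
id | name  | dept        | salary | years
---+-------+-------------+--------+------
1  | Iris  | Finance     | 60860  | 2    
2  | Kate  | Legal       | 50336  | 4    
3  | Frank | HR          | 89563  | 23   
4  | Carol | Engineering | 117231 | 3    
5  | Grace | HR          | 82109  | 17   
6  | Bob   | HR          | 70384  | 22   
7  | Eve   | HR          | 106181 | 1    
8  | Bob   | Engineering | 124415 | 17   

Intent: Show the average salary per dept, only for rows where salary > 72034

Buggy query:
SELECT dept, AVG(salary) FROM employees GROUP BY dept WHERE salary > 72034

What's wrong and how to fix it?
Bug: WHERE cannot follow GROUP BY

Fix: Move the WHERE clause before GROUP BY

Corrected query:
SELECT dept, AVG(salary) FROM employees WHERE salary > 72034 GROUP BY dept

Result:
dept        | AVG(salary) 
------------+-------------
Engineering | 120823      
HR          | 92617.666667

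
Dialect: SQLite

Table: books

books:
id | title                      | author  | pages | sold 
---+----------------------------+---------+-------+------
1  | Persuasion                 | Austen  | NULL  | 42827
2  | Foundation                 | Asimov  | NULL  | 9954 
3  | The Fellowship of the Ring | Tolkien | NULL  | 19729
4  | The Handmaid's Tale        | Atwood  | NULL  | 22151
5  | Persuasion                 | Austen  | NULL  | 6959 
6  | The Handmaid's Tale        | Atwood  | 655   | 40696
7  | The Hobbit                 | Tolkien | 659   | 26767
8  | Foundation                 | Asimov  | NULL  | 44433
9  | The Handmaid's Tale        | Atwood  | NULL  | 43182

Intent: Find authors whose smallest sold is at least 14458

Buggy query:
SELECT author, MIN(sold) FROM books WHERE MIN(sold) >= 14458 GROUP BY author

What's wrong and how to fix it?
Bug: Aggregates like MIN are computed per group after WHERE runs

Fix: Replace WHERE with HAVING after the GROUP BY

Corrected query:
SELECT author, MIN(sold) FROM books GROUP BY author HAVING MIN(sold) >= 14458

Result:
author  | MIN(sold)
--------+----------
Atwood  | 22151    
Tolkien | 19729    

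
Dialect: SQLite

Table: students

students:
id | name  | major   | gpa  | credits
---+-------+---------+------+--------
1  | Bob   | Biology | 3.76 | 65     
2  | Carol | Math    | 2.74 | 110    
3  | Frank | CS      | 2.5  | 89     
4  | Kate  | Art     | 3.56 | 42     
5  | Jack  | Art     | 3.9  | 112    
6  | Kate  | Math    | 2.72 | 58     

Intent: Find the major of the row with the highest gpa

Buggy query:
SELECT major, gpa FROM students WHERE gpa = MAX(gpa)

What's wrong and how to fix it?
Bug: WHERE is evaluated per row; an aggregate over the whole table isn't defined there

Fix: Use a subquery: WHERE gpa = (SELECT MAX(gpa) FROM students)

Corrected query:
SELECT major, gpa FROM students WHERE gpa = (SELECT MAX(gpa) FROM students)

Result:
major | gpa
------+----
Art   | 3.9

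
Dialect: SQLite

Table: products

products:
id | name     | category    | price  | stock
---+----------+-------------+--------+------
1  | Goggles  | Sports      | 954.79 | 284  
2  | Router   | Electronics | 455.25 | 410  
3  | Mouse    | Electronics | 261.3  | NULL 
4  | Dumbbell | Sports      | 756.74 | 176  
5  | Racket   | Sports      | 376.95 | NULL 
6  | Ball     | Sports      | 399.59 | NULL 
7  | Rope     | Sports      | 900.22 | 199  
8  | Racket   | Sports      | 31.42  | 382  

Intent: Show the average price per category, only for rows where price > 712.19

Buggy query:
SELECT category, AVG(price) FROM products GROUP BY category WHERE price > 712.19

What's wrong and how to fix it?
Bug: Row-level WHERE must come before GROUP BY in the clause order

Fix: Place WHERE between FROM and GROUP BY

Corrected query:
SELECT category, AVG(price) FROM products WHERE price > 712.19 GROUP BY category

Result:
category | AVG(price)
---------+-----------
Sports   | 870.583333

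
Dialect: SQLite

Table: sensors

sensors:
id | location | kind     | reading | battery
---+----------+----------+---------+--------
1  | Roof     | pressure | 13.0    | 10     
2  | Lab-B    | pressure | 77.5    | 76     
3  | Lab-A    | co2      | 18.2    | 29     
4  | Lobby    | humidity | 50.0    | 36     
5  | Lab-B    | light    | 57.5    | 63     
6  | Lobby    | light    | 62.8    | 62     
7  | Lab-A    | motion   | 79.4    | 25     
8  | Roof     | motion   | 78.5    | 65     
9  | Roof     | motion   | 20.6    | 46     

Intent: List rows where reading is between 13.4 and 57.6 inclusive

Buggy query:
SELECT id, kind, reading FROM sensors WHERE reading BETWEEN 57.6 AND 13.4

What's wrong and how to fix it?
Bug: The bounds are reversed; BETWEEN a AND b requires a <= b to match anything

Fix: Swap the bounds so the smaller value comes first

Corrected query:
SELECT id, kind, reading FROM sensors WHERE reading BETWEEN 13.4 AND 57.6

Result:
id | kind     | reading
---+----------+--------
3  | co2      | 18.2   
4  | humidity | 50     
5  | light    | 57.5   
9  | motion   | 20.6   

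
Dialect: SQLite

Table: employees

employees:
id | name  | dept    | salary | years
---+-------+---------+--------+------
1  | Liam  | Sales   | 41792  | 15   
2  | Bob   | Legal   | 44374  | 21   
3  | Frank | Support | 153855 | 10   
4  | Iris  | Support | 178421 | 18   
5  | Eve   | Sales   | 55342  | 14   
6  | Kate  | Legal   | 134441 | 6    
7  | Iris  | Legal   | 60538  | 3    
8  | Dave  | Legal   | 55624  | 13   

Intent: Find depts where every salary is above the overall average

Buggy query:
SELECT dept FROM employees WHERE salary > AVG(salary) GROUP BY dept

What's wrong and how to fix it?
Bug: AVG() is an aggregate; it can't sit directly in WHERE

Fix: Use a subquery for AVG and a HAVING MIN(...) filter so the condition holds for every row in the group

Corrected query:
SELECT dept FROM employees GROUP BY dept HAVING MIN(salary) > (SELECT AVG(salary) FROM employees)

Result:
dept   
-------
Support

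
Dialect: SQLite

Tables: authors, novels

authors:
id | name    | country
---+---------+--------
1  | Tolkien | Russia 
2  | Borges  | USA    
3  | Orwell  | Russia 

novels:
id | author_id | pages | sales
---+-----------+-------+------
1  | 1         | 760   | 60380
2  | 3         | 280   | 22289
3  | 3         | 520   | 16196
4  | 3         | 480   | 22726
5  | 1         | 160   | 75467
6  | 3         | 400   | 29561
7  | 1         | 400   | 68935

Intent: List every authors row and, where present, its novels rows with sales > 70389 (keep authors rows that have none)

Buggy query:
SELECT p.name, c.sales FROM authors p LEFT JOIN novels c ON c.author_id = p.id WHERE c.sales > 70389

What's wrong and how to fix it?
Bug: Filtering c.sales in WHERE discards the NULL rows produced by LEFT JOIN, turning it into an inner join

Fix: Put 'c.sales > 70389' in the JOIN's ON clause instead of WHERE

Corrected query:
SELECT p.name, c.sales FROM authors p LEFT JOIN novels c ON c.author_id = p.id AND c.sales > 70389

Result:
name    | sales
--------+------
Tolkien | 75467
Borges  | NULL 
Orwell  | NULL 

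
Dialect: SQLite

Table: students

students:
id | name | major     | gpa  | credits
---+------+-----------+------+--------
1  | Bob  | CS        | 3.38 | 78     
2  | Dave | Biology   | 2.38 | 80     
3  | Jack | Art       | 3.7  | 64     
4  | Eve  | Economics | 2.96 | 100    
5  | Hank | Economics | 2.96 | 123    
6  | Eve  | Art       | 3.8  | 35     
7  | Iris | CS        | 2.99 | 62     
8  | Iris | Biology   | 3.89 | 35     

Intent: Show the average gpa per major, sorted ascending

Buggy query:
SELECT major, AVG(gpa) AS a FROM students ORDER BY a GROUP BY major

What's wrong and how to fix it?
Bug: ORDER BY appears before GROUP BY; SQL clause order requires GROUP BY first

Fix: Reorder: SELECT … FROM … GROUP BY … ORDER BY …

Corrected query:
SELECT major, AVG(gpa) AS a FROM students GROUP BY major ORDER BY a

Result:
major     | a    
----------+------
Economics | 2.96 
Biology   | 3.135
CS        | 3.185
Art       | 3.75 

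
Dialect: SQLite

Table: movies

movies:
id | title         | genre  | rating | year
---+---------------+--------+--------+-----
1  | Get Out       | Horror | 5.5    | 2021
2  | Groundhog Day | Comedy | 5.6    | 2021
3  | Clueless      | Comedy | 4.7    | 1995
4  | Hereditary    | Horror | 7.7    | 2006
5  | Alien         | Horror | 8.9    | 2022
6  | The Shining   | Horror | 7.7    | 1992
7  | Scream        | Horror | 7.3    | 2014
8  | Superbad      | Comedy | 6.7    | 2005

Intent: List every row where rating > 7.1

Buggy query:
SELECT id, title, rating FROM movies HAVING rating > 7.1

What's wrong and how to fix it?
Bug: This is a non-aggregate query (no GROUP BY, no aggregates), so in SQLite the HAVING clause is invalid here; a row-level condition belongs in WHERE

Fix: Replace HAVING with WHERE since the condition applies to individual rows

Corrected query:
SELECT id, title, rating FROM movies WHERE rating > 7.1

Result:
id | title       | rating
---+-------------+-------
4  | Hereditary  | 7.7   
5  | Alien       | 8.9   
6  | The Shining | 7.7   
7  | Scream      | 7.3   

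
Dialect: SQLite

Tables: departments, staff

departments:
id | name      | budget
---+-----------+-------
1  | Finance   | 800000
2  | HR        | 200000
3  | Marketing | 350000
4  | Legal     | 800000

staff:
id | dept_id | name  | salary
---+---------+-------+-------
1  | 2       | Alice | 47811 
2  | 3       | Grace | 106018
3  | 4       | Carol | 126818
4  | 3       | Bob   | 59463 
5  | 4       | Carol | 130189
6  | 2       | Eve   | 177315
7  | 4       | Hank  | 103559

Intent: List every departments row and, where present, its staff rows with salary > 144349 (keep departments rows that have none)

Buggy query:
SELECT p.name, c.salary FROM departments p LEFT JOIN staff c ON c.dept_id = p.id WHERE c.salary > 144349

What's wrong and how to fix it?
Bug: Filtering c.salary in WHERE discards the NULL rows produced by LEFT JOIN, turning it into an inner join

Fix: Move the right-table condition into the ON clause so unmatched parents are kept

Corrected query:
SELECT p.name, c.salary FROM departments p LEFT JOIN staff c ON c.dept_id = p.id AND c.salary > 144349

Result:
name      | salary
----------+-------
Finance   | NULL  
HR        | 177315
Marketing | NULL  
Legal     | NULL  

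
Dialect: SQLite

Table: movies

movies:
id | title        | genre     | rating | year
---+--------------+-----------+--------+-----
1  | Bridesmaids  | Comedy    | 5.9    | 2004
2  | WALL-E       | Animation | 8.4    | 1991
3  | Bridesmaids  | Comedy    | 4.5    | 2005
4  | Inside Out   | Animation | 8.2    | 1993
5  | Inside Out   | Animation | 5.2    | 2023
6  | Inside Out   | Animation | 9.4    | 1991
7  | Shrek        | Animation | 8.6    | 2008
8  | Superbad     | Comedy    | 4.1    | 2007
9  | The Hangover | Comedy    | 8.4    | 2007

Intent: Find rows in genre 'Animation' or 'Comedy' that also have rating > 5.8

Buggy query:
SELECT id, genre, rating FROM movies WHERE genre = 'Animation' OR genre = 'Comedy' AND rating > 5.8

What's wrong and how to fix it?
Bug: Without parentheses, AND is evaluated before OR, so the rating filter only applies to the 'Comedy' branch

Fix: Group the OR with parentheses (or use IN), then AND the threshold

Corrected query:
SELECT id, genre, rating FROM movies WHERE (genre = 'Animation' OR genre = 'Comedy') AND rating > 5.8

Result:
id | genre     | rating
---+-----------+-------
1  | Comedy    | 5.9   
2  | Animation | 8.4   
4  | Animation | 8.2   
6  | Animation | 9.4   
7  | Animation | 8.6   
9  | Comedy    | 8.4   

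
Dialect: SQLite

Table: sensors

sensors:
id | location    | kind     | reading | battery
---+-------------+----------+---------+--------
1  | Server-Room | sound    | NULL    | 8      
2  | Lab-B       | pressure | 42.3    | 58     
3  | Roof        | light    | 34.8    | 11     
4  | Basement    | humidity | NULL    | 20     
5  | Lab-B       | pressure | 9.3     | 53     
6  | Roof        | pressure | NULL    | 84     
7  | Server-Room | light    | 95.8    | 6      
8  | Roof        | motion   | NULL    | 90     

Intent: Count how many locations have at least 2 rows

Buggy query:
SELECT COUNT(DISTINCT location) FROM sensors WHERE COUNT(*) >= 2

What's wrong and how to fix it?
Bug: COUNT(*) cannot appear in WHERE; the per-group count doesn't exist yet

Fix: Use a subquery that GROUPs and filters with HAVING, then count its rows

Corrected query:
SELECT COUNT(*) FROM (SELECT location FROM sensors GROUP BY location HAVING COUNT(*) >= 2)

Result:
COUNT(*)
--------
3       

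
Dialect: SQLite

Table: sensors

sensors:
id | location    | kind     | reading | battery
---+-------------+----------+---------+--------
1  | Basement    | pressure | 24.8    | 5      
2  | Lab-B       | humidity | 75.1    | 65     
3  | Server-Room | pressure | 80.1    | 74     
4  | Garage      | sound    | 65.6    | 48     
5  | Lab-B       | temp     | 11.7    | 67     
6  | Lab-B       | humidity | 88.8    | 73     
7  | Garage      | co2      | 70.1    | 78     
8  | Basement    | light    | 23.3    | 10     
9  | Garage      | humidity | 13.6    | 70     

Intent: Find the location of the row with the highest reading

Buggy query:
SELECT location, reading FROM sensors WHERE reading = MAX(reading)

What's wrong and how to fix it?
Bug: WHERE is evaluated per row; an aggregate over the whole table isn't defined there

Fix: Use a subquery: WHERE reading = (SELECT MAX(reading) FROM sensors)

Corrected query:
SELECT location, reading FROM sensors WHERE reading = (SELECT MAX(reading) FROM sensors)

Result:
location | reading
---------+--------
Lab-B    | 88.8   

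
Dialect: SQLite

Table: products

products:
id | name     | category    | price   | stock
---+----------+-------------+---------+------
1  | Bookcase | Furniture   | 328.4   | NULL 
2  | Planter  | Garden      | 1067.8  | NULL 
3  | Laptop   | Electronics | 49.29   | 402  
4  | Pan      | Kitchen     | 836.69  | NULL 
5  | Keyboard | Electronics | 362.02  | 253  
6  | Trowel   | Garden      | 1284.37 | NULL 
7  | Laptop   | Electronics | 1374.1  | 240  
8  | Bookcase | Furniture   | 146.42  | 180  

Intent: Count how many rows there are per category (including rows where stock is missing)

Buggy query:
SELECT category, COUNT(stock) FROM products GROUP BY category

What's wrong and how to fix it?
Bug: COUNT(stock) skips NULLs, so groups with missing stock are undercounted

Fix: Replace COUNT(stock) with COUNT(*)

Corrected query:
SELECT category, COUNT(*) FROM products GROUP BY category

Result:
category    | COUNT(*)
------------+---------
Electronics | 3       
Furniture   | 2       
Garden      | 2       
Kitchen     | 1       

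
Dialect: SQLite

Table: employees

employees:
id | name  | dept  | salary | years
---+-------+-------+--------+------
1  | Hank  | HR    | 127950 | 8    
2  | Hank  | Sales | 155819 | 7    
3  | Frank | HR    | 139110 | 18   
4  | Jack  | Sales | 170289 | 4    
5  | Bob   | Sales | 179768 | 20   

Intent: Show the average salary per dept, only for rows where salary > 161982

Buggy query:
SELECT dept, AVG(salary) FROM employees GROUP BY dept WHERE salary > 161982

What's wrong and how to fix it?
Bug: Row-level WHERE must come before GROUP BY in the clause order

Fix: Place WHERE between FROM and GROUP BY

Corrected query:
SELECT dept, AVG(salary) FROM employees WHERE salary > 161982 GROUP BY dept

Result:
dept  | AVG(salary)
------+------------
Sales | 175028.5   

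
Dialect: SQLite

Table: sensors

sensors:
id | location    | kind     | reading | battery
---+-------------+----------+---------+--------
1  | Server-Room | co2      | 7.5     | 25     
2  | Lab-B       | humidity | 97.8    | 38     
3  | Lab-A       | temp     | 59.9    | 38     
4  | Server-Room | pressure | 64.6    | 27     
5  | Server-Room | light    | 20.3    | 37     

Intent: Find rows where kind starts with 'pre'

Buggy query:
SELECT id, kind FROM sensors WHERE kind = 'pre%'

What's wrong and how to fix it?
Bug: '=' compares the literal string including the % character; pattern matching needs LIKE

Fix: Replace '=' with LIKE so 'pre%' is treated as a pattern

Corrected query:
SELECT id, kind FROM sensors WHERE kind LIKE 'pre%'

Result:
id | kind    
---+---------
4  | pressure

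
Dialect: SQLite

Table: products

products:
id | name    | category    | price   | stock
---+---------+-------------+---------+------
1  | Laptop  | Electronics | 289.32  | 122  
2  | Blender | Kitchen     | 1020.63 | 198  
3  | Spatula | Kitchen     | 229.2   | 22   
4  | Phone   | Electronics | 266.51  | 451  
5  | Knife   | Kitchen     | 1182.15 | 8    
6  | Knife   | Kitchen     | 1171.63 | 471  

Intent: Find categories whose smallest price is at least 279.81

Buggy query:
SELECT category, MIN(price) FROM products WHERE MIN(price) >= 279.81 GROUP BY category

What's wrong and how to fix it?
Bug: Aggregates like MIN are computed per group after WHERE runs

Fix: Use HAVING for the per-group MIN condition

Corrected query:
SELECT category, MIN(price) FROM products GROUP BY category HAVING MIN(price) >= 279.81

Result:
(no rows)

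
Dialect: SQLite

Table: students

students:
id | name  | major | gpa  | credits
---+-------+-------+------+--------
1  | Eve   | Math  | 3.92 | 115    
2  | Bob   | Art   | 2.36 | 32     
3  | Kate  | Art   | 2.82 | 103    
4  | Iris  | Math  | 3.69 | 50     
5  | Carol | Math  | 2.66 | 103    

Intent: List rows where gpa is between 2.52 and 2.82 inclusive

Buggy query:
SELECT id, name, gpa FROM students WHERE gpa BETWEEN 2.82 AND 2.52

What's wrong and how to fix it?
Bug: BETWEEN expects the lower bound first; with 2.82 AND 2.52 the range is empty

Fix: Write BETWEEN 2.52 AND 2.82

Corrected query:
SELECT id, name, gpa FROM students WHERE gpa BETWEEN 2.52 AND 2.82

Result:
id | name  | gpa 
---+-------+-----
3  | Kate  | 2.82
5  | Carol | 2.66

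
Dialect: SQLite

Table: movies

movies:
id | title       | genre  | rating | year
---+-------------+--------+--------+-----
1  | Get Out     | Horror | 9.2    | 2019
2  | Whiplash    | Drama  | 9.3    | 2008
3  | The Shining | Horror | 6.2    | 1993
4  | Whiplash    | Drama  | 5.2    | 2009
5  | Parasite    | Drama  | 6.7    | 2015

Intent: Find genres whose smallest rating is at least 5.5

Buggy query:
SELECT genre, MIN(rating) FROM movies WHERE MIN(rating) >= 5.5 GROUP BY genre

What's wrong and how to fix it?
Bug: Aggregates like MIN are computed per group after WHERE runs

Fix: Use HAVING for the per-group MIN condition

Corrected query:
SELECT genre, MIN(rating) FROM movies GROUP BY genre HAVING MIN(rating) >= 5.5

Result:
genre  | MIN(rating)
-------+------------
Horror | 6.2        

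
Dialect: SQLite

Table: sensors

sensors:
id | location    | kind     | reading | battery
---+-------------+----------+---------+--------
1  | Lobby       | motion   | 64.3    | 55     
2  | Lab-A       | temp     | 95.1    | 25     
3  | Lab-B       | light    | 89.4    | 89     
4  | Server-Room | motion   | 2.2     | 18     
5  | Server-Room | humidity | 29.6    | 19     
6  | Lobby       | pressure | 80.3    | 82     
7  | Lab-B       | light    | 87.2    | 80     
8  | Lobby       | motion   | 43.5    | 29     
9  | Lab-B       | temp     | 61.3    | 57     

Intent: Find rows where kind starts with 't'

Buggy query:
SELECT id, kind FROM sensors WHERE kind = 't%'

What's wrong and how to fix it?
Bug: '=' compares the literal string including the % character; pattern matching needs LIKE

Fix: Use LIKE for wildcard pattern matching

Corrected query:
SELECT id, kind FROM sensors WHERE kind LIKE 't%'

Result:
id | kind
---+-----
2  | temp
9  | temp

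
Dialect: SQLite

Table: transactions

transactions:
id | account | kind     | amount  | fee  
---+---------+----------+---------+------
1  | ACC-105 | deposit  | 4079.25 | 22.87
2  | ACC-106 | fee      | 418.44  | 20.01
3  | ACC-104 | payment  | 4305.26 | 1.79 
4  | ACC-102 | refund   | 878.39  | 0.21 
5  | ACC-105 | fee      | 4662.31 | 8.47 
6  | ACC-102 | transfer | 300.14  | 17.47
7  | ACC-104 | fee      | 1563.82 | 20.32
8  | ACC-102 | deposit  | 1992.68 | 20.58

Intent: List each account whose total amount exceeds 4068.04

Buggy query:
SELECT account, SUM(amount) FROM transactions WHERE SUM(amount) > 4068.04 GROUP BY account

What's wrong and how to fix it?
Bug: Aggregate functions cannot appear in a WHERE clause

Fix: Move the aggregate condition to a HAVING clause

Corrected query:
SELECT account, SUM(amount) FROM transactions GROUP BY account HAVING SUM(amount) > 4068.04

Result:
account | SUM(amount)
--------+------------
ACC-104 | 5869.08    
ACC-105 | 8741.56    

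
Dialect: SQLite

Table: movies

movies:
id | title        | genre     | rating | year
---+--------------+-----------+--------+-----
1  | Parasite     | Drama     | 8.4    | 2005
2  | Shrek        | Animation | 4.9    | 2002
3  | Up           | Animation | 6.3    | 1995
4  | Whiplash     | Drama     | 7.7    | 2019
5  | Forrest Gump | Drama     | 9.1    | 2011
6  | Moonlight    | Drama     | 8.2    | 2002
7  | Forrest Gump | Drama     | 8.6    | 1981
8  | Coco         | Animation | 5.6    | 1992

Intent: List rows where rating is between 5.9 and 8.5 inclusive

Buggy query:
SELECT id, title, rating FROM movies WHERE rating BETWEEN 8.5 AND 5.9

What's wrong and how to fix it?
Bug: BETWEEN expects the lower bound first; with 8.5 AND 5.9 the range is empty

Fix: Swap the bounds so the smaller value comes first

Corrected query:
SELECT id, title, rating FROM movies WHERE rating BETWEEN 5.9 AND 8.5

Result:
id | title     | rating
---+-----------+-------
1  | Parasite  | 8.4   
3  | Up        | 6.3   
4  | Whiplash  | 7.7   
6  | Moonlight | 8.2   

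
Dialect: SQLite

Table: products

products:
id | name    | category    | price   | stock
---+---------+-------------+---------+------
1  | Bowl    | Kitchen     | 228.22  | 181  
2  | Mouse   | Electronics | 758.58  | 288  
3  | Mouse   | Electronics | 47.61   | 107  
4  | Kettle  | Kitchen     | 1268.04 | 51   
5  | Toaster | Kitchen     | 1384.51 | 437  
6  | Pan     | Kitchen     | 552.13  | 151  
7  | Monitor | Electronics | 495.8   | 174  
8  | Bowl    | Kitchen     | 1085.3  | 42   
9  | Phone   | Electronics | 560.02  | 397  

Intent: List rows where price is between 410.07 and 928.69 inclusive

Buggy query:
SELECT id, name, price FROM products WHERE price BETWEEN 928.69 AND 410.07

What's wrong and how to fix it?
Bug: The bounds are reversed; BETWEEN a AND b requires a <= b to match anything

Fix: Swap the bounds so the smaller value comes first

Corrected query:
SELECT id, name, price FROM products WHERE price BETWEEN 410.07 AND 928.69

Result:
id | name    | price 
---+---------+-------
2  | Mouse   | 758.58
6  | Pan     | 552.13
7  | Monitor | 495.8 
9  | Phone   | 560.02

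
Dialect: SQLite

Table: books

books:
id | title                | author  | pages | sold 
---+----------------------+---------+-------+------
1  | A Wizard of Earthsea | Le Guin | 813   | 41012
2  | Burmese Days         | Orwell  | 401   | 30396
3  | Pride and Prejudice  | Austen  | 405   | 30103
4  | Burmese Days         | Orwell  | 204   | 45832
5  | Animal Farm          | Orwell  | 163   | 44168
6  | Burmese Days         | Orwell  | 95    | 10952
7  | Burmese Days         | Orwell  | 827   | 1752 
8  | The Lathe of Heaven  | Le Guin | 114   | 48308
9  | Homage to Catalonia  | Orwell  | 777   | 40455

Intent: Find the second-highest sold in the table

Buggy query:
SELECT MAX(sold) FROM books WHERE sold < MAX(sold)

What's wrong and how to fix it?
Bug: The inner MAX is an aggregate inside WHERE, which is not allowed

Fix: Compute the overall MAX in a subquery, then take MAX of rows below it

Corrected query:
SELECT MAX(sold) FROM books WHERE sold < (SELECT MAX(sold) FROM books)

Result:
MAX(sold)
---------
45832    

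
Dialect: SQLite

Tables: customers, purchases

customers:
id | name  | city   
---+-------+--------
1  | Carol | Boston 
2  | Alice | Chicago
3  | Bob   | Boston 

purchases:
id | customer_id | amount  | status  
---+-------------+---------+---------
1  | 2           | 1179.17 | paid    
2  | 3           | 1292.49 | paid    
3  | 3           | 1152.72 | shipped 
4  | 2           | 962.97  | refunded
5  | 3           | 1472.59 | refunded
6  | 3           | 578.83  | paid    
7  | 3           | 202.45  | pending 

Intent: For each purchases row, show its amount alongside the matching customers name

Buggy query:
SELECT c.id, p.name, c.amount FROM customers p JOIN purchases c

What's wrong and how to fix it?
Bug: Missing join condition: each purchases row is matched to all customers rows instead of just its own

Fix: Specify the join condition linking the foreign key to the parent id

Corrected query:
SELECT c.id, p.name, c.amount FROM customers p JOIN purchases c ON c.customer_id = p.id

Result:
id | name  | amount 
---+-------+--------
1  | Alice | 1179.17
2  | Bob   | 1292.49
3  | Bob   | 1152.72
4  | Alice | 962.97 
5  | Bob   | 1472.59
6  | Bob   | 578.83 
7  | Bob   | 202.45 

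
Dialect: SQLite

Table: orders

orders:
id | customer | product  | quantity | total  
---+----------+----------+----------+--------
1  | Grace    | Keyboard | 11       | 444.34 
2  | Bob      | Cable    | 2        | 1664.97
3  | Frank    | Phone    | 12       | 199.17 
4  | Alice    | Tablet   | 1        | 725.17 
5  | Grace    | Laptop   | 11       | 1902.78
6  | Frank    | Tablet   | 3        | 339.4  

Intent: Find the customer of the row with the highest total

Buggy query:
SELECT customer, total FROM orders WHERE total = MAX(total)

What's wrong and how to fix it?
Bug: MAX(total) is an aggregate and cannot be used directly in WHERE

Fix: Wrap MAX in a scalar subquery so WHERE compares against a single value

Corrected query:
SELECT customer, total FROM orders WHERE total = (SELECT MAX(total) FROM orders)

Result:
customer | total  
---------+--------
Grace    | 1902.78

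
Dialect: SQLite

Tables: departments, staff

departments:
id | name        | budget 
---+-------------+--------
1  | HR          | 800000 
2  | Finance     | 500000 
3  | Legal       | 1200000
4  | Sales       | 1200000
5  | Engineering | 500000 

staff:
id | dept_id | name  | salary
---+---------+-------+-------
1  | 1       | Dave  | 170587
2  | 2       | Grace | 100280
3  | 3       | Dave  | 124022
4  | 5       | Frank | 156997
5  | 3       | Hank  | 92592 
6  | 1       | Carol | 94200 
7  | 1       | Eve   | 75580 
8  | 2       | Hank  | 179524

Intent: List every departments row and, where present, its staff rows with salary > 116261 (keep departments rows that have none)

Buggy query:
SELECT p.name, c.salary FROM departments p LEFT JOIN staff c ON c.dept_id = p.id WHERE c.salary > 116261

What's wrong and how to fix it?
Bug: Filtering c.salary in WHERE discards the NULL rows produced by LEFT JOIN, turning it into an inner join

Fix: Move the right-table condition into the ON clause so unmatched parents are kept

Corrected query:
SELECT p.name, c.salary FROM departments p LEFT JOIN staff c ON c.dept_id = p.id AND c.salary > 116261

Result:
name        | salary
------------+-------
HR          | 170587
Finance     | 179524
Legal       | 124022
Sales       | NULL  
Engineering | 156997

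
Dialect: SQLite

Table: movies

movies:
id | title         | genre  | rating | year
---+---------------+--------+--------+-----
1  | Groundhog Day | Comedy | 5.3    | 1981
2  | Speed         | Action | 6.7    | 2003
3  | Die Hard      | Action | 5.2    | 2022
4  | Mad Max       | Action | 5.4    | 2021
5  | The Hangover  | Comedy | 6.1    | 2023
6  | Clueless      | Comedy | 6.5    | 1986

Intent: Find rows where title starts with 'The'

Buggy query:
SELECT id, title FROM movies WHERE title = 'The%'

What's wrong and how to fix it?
Bug: '=' compares the literal string including the % character; pattern matching needs LIKE

Fix: Replace '=' with LIKE so 'The%' is treated as a pattern

Corrected query:
SELECT id, title FROM movies WHERE title LIKE 'The%'

Result:
id | title       
---+-------------
5  | The Hangover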